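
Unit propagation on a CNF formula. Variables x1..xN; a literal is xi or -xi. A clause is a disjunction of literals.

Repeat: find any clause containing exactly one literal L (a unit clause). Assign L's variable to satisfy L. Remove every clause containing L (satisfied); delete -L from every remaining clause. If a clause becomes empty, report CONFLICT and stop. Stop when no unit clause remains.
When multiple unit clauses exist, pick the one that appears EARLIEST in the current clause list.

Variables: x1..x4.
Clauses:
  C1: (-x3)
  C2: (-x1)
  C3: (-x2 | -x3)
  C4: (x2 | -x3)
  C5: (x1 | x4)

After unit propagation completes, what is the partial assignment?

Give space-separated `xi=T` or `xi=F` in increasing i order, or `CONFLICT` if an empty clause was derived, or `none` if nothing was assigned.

Answer: x1=F x3=F x4=T

Derivation:
unit clause [-3] forces x3=F; simplify:
  satisfied 3 clause(s); 2 remain; assigned so far: [3]
unit clause [-1] forces x1=F; simplify:
  drop 1 from [1, 4] -> [4]
  satisfied 1 clause(s); 1 remain; assigned so far: [1, 3]
unit clause [4] forces x4=T; simplify:
  satisfied 1 clause(s); 0 remain; assigned so far: [1, 3, 4]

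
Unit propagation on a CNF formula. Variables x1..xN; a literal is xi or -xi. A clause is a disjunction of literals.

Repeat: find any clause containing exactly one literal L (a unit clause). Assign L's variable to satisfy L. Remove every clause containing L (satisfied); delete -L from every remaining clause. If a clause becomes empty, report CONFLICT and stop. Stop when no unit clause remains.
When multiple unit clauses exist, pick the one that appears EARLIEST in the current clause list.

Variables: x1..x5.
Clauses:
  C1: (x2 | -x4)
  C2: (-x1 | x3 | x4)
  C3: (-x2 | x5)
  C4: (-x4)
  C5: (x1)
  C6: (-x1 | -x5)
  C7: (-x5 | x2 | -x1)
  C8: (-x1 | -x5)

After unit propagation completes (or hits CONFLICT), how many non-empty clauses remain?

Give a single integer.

Answer: 0

Derivation:
unit clause [-4] forces x4=F; simplify:
  drop 4 from [-1, 3, 4] -> [-1, 3]
  satisfied 2 clause(s); 6 remain; assigned so far: [4]
unit clause [1] forces x1=T; simplify:
  drop -1 from [-1, 3] -> [3]
  drop -1 from [-1, -5] -> [-5]
  drop -1 from [-5, 2, -1] -> [-5, 2]
  drop -1 from [-1, -5] -> [-5]
  satisfied 1 clause(s); 5 remain; assigned so far: [1, 4]
unit clause [3] forces x3=T; simplify:
  satisfied 1 clause(s); 4 remain; assigned so far: [1, 3, 4]
unit clause [-5] forces x5=F; simplify:
  drop 5 from [-2, 5] -> [-2]
  satisfied 3 clause(s); 1 remain; assigned so far: [1, 3, 4, 5]
unit clause [-2] forces x2=F; simplify:
  satisfied 1 clause(s); 0 remain; assigned so far: [1, 2, 3, 4, 5]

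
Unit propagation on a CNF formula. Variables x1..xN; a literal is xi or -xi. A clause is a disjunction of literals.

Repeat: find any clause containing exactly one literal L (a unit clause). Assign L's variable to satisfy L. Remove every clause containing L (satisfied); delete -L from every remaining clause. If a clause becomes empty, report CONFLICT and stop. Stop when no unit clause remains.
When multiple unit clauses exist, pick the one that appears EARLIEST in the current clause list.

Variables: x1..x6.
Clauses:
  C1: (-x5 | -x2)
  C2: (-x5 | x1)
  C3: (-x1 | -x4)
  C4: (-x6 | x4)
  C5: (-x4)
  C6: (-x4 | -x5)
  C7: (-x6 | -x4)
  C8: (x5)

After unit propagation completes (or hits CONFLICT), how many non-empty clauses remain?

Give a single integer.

Answer: 0

Derivation:
unit clause [-4] forces x4=F; simplify:
  drop 4 from [-6, 4] -> [-6]
  satisfied 4 clause(s); 4 remain; assigned so far: [4]
unit clause [-6] forces x6=F; simplify:
  satisfied 1 clause(s); 3 remain; assigned so far: [4, 6]
unit clause [5] forces x5=T; simplify:
  drop -5 from [-5, -2] -> [-2]
  drop -5 from [-5, 1] -> [1]
  satisfied 1 clause(s); 2 remain; assigned so far: [4, 5, 6]
unit clause [-2] forces x2=F; simplify:
  satisfied 1 clause(s); 1 remain; assigned so far: [2, 4, 5, 6]
unit clause [1] forces x1=T; simplify:
  satisfied 1 clause(s); 0 remain; assigned so far: [1, 2, 4, 5, 6]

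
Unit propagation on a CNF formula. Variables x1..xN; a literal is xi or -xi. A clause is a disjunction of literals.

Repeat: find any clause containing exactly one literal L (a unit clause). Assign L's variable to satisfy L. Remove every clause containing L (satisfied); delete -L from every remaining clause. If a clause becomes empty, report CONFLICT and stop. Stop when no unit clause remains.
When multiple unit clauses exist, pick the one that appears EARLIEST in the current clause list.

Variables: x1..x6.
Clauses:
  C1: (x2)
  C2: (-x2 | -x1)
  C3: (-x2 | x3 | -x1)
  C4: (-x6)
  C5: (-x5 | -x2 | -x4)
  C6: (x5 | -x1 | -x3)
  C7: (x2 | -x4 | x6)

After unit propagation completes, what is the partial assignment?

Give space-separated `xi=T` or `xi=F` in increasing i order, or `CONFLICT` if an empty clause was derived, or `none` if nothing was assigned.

Answer: x1=F x2=T x6=F

Derivation:
unit clause [2] forces x2=T; simplify:
  drop -2 from [-2, -1] -> [-1]
  drop -2 from [-2, 3, -1] -> [3, -1]
  drop -2 from [-5, -2, -4] -> [-5, -4]
  satisfied 2 clause(s); 5 remain; assigned so far: [2]
unit clause [-1] forces x1=F; simplify:
  satisfied 3 clause(s); 2 remain; assigned so far: [1, 2]
unit clause [-6] forces x6=F; simplify:
  satisfied 1 clause(s); 1 remain; assigned so far: [1, 2, 6]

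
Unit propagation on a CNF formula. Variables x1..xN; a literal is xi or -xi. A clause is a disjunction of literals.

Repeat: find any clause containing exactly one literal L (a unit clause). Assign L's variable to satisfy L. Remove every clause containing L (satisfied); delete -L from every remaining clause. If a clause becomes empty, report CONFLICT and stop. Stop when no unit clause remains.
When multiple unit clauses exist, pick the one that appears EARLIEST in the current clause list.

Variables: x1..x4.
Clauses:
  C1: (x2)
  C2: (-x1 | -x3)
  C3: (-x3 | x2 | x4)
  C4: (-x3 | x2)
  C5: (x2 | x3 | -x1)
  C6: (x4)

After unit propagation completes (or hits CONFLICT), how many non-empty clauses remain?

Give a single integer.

Answer: 1

Derivation:
unit clause [2] forces x2=T; simplify:
  satisfied 4 clause(s); 2 remain; assigned so far: [2]
unit clause [4] forces x4=T; simplify:
  satisfied 1 clause(s); 1 remain; assigned so far: [2, 4]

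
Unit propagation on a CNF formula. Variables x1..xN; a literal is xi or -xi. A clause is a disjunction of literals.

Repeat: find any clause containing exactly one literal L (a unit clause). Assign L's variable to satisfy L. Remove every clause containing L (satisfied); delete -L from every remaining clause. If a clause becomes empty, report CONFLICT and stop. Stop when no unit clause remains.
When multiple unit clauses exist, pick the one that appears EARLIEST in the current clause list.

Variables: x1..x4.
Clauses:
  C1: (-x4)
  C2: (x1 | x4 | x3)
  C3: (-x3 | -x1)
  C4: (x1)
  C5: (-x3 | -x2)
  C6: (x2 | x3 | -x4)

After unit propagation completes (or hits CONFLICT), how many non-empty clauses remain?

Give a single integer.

Answer: 0

Derivation:
unit clause [-4] forces x4=F; simplify:
  drop 4 from [1, 4, 3] -> [1, 3]
  satisfied 2 clause(s); 4 remain; assigned so far: [4]
unit clause [1] forces x1=T; simplify:
  drop -1 from [-3, -1] -> [-3]
  satisfied 2 clause(s); 2 remain; assigned so far: [1, 4]
unit clause [-3] forces x3=F; simplify:
  satisfied 2 clause(s); 0 remain; assigned so far: [1, 3, 4]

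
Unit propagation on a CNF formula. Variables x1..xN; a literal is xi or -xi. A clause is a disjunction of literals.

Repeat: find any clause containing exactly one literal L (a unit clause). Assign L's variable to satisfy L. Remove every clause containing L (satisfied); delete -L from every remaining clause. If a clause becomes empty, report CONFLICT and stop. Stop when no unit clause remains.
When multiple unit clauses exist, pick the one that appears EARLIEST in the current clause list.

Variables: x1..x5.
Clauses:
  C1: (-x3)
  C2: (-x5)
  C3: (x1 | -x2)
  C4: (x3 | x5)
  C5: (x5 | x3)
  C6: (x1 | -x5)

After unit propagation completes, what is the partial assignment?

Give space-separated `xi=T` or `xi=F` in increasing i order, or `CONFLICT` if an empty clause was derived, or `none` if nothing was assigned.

unit clause [-3] forces x3=F; simplify:
  drop 3 from [3, 5] -> [5]
  drop 3 from [5, 3] -> [5]
  satisfied 1 clause(s); 5 remain; assigned so far: [3]
unit clause [-5] forces x5=F; simplify:
  drop 5 from [5] -> [] (empty!)
  drop 5 from [5] -> [] (empty!)
  satisfied 2 clause(s); 3 remain; assigned so far: [3, 5]
CONFLICT (empty clause)

Answer: CONFLICT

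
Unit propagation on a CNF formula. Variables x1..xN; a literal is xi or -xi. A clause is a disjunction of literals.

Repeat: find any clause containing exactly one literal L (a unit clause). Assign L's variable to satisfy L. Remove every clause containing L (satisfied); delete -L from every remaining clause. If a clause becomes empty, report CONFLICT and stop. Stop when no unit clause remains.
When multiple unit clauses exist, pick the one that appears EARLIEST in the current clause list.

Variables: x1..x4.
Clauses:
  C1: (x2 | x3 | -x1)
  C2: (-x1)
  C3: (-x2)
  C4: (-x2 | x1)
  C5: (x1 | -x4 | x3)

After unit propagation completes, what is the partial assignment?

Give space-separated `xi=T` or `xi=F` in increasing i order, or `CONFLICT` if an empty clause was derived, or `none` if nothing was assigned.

unit clause [-1] forces x1=F; simplify:
  drop 1 from [-2, 1] -> [-2]
  drop 1 from [1, -4, 3] -> [-4, 3]
  satisfied 2 clause(s); 3 remain; assigned so far: [1]
unit clause [-2] forces x2=F; simplify:
  satisfied 2 clause(s); 1 remain; assigned so far: [1, 2]

Answer: x1=F x2=F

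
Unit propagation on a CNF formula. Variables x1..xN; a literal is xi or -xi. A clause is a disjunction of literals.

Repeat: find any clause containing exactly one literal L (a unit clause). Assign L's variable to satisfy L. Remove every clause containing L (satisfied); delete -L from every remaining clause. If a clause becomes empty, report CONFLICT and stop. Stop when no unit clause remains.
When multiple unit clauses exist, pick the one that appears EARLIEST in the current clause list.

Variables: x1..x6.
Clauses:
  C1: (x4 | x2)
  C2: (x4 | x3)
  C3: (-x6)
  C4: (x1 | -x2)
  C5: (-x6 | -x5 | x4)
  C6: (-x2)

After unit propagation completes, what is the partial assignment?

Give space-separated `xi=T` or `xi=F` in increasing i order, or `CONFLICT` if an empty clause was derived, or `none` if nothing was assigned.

unit clause [-6] forces x6=F; simplify:
  satisfied 2 clause(s); 4 remain; assigned so far: [6]
unit clause [-2] forces x2=F; simplify:
  drop 2 from [4, 2] -> [4]
  satisfied 2 clause(s); 2 remain; assigned so far: [2, 6]
unit clause [4] forces x4=T; simplify:
  satisfied 2 clause(s); 0 remain; assigned so far: [2, 4, 6]

Answer: x2=F x4=T x6=F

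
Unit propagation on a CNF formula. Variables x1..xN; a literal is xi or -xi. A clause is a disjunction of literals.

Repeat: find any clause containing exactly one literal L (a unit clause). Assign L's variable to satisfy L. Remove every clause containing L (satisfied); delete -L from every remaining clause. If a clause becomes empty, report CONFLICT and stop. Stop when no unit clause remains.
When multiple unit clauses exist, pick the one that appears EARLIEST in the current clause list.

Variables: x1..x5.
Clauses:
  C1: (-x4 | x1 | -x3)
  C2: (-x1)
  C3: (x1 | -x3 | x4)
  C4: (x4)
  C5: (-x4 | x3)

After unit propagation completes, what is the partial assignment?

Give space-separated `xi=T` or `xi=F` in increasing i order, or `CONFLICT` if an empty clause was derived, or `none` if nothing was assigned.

Answer: CONFLICT

Derivation:
unit clause [-1] forces x1=F; simplify:
  drop 1 from [-4, 1, -3] -> [-4, -3]
  drop 1 from [1, -3, 4] -> [-3, 4]
  satisfied 1 clause(s); 4 remain; assigned so far: [1]
unit clause [4] forces x4=T; simplify:
  drop -4 from [-4, -3] -> [-3]
  drop -4 from [-4, 3] -> [3]
  satisfied 2 clause(s); 2 remain; assigned so far: [1, 4]
unit clause [-3] forces x3=F; simplify:
  drop 3 from [3] -> [] (empty!)
  satisfied 1 clause(s); 1 remain; assigned so far: [1, 3, 4]
CONFLICT (empty clause)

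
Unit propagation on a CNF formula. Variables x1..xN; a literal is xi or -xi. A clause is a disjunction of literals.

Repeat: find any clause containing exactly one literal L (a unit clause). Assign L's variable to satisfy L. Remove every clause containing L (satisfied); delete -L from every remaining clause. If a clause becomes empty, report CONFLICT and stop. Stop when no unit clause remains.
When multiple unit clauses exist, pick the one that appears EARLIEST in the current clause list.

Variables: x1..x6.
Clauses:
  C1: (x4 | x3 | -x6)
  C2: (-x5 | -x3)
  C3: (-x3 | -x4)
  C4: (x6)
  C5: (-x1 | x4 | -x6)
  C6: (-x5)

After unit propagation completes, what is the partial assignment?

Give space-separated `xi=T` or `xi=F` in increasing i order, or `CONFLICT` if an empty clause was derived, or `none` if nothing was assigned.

Answer: x5=F x6=T

Derivation:
unit clause [6] forces x6=T; simplify:
  drop -6 from [4, 3, -6] -> [4, 3]
  drop -6 from [-1, 4, -6] -> [-1, 4]
  satisfied 1 clause(s); 5 remain; assigned so far: [6]
unit clause [-5] forces x5=F; simplify:
  satisfied 2 clause(s); 3 remain; assigned so far: [5, 6]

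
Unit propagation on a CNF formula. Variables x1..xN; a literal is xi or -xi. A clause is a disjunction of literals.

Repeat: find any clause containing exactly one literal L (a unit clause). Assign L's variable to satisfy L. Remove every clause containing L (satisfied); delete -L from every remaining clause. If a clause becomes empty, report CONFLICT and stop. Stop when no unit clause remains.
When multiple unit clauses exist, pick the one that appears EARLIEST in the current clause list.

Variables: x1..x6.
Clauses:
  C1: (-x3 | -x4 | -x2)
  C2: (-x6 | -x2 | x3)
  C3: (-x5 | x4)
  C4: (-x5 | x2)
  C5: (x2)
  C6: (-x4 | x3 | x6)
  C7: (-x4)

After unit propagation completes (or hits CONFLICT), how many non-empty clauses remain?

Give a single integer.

unit clause [2] forces x2=T; simplify:
  drop -2 from [-3, -4, -2] -> [-3, -4]
  drop -2 from [-6, -2, 3] -> [-6, 3]
  satisfied 2 clause(s); 5 remain; assigned so far: [2]
unit clause [-4] forces x4=F; simplify:
  drop 4 from [-5, 4] -> [-5]
  satisfied 3 clause(s); 2 remain; assigned so far: [2, 4]
unit clause [-5] forces x5=F; simplify:
  satisfied 1 clause(s); 1 remain; assigned so far: [2, 4, 5]

Answer: 1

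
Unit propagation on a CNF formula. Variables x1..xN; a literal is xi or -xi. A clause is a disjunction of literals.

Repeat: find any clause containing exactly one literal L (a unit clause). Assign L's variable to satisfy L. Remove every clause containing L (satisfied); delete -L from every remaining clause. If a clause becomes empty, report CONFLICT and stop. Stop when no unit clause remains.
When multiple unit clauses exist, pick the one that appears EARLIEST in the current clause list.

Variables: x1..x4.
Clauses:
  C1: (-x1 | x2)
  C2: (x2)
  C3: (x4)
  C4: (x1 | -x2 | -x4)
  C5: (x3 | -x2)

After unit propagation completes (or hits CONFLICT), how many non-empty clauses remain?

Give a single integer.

Answer: 0

Derivation:
unit clause [2] forces x2=T; simplify:
  drop -2 from [1, -2, -4] -> [1, -4]
  drop -2 from [3, -2] -> [3]
  satisfied 2 clause(s); 3 remain; assigned so far: [2]
unit clause [4] forces x4=T; simplify:
  drop -4 from [1, -4] -> [1]
  satisfied 1 clause(s); 2 remain; assigned so far: [2, 4]
unit clause [1] forces x1=T; simplify:
  satisfied 1 clause(s); 1 remain; assigned so far: [1, 2, 4]
unit clause [3] forces x3=T; simplify:
  satisfied 1 clause(s); 0 remain; assigned so far: [1, 2, 3, 4]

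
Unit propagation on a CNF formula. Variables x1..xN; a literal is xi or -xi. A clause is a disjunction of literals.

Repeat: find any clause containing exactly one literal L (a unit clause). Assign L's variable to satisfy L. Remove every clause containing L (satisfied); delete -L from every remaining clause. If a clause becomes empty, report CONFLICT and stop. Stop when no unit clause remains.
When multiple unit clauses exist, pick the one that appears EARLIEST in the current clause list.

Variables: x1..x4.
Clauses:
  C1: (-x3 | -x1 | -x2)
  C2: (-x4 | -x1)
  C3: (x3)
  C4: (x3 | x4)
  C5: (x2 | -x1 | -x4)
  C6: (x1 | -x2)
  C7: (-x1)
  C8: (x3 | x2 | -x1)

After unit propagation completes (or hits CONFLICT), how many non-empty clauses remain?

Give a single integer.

Answer: 0

Derivation:
unit clause [3] forces x3=T; simplify:
  drop -3 from [-3, -1, -2] -> [-1, -2]
  satisfied 3 clause(s); 5 remain; assigned so far: [3]
unit clause [-1] forces x1=F; simplify:
  drop 1 from [1, -2] -> [-2]
  satisfied 4 clause(s); 1 remain; assigned so far: [1, 3]
unit clause [-2] forces x2=F; simplify:
  satisfied 1 clause(s); 0 remain; assigned so far: [1, 2, 3]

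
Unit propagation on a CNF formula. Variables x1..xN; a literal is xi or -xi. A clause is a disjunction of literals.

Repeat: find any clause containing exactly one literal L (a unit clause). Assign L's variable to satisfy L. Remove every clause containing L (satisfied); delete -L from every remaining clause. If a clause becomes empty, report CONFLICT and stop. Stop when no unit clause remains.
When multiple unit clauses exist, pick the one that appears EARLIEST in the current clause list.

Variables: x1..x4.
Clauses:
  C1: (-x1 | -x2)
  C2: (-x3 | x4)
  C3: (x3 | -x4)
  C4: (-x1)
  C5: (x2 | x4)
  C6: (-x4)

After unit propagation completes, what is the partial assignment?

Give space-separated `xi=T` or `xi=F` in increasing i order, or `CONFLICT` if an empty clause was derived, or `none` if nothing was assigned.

Answer: x1=F x2=T x3=F x4=F

Derivation:
unit clause [-1] forces x1=F; simplify:
  satisfied 2 clause(s); 4 remain; assigned so far: [1]
unit clause [-4] forces x4=F; simplify:
  drop 4 from [-3, 4] -> [-3]
  drop 4 from [2, 4] -> [2]
  satisfied 2 clause(s); 2 remain; assigned so far: [1, 4]
unit clause [-3] forces x3=F; simplify:
  satisfied 1 clause(s); 1 remain; assigned so far: [1, 3, 4]
unit clause [2] forces x2=T; simplify:
  satisfied 1 clause(s); 0 remain; assigned so far: [1, 2, 3, 4]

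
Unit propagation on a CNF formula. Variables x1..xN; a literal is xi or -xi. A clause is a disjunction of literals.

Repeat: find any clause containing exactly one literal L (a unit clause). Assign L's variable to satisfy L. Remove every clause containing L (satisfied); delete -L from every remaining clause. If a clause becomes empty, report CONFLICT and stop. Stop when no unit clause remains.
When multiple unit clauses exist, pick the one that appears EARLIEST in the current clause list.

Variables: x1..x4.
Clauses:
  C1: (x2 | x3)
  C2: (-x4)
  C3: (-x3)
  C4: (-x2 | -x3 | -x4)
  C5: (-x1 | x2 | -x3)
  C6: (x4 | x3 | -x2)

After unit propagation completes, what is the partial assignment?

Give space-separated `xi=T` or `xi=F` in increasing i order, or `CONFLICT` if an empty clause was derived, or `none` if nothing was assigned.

Answer: CONFLICT

Derivation:
unit clause [-4] forces x4=F; simplify:
  drop 4 from [4, 3, -2] -> [3, -2]
  satisfied 2 clause(s); 4 remain; assigned so far: [4]
unit clause [-3] forces x3=F; simplify:
  drop 3 from [2, 3] -> [2]
  drop 3 from [3, -2] -> [-2]
  satisfied 2 clause(s); 2 remain; assigned so far: [3, 4]
unit clause [2] forces x2=T; simplify:
  drop -2 from [-2] -> [] (empty!)
  satisfied 1 clause(s); 1 remain; assigned so far: [2, 3, 4]
CONFLICT (empty clause)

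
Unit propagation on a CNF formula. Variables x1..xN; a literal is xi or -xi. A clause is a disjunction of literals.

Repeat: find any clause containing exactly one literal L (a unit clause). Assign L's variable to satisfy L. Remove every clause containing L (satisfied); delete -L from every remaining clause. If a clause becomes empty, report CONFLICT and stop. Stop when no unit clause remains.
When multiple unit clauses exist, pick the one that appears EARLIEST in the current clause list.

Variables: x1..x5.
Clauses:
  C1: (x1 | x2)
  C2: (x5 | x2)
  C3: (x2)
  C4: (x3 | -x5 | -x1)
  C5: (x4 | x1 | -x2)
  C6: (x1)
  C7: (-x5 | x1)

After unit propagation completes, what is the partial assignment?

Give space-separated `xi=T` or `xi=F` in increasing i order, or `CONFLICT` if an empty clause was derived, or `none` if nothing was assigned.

unit clause [2] forces x2=T; simplify:
  drop -2 from [4, 1, -2] -> [4, 1]
  satisfied 3 clause(s); 4 remain; assigned so far: [2]
unit clause [1] forces x1=T; simplify:
  drop -1 from [3, -5, -1] -> [3, -5]
  satisfied 3 clause(s); 1 remain; assigned so far: [1, 2]

Answer: x1=T x2=T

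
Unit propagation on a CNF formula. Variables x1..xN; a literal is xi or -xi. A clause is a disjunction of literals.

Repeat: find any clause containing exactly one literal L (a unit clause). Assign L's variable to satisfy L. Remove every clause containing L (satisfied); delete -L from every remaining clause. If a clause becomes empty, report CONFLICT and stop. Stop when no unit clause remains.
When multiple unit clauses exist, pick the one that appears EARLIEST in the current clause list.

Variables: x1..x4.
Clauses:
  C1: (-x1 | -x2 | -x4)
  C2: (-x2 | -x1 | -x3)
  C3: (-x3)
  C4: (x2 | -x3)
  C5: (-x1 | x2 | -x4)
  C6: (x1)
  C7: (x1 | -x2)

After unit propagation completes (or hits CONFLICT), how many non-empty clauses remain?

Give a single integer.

unit clause [-3] forces x3=F; simplify:
  satisfied 3 clause(s); 4 remain; assigned so far: [3]
unit clause [1] forces x1=T; simplify:
  drop -1 from [-1, -2, -4] -> [-2, -4]
  drop -1 from [-1, 2, -4] -> [2, -4]
  satisfied 2 clause(s); 2 remain; assigned so far: [1, 3]

Answer: 2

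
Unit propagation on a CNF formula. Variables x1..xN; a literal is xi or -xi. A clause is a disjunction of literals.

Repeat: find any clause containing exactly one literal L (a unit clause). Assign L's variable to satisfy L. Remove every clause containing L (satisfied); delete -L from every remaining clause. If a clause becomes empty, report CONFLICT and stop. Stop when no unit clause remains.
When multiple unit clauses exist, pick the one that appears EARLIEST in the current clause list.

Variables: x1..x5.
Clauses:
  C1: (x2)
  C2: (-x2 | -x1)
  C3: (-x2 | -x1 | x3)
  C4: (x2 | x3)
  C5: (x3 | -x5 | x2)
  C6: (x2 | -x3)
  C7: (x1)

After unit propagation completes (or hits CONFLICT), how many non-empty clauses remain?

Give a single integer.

Answer: 0

Derivation:
unit clause [2] forces x2=T; simplify:
  drop -2 from [-2, -1] -> [-1]
  drop -2 from [-2, -1, 3] -> [-1, 3]
  satisfied 4 clause(s); 3 remain; assigned so far: [2]
unit clause [-1] forces x1=F; simplify:
  drop 1 from [1] -> [] (empty!)
  satisfied 2 clause(s); 1 remain; assigned so far: [1, 2]
CONFLICT (empty clause)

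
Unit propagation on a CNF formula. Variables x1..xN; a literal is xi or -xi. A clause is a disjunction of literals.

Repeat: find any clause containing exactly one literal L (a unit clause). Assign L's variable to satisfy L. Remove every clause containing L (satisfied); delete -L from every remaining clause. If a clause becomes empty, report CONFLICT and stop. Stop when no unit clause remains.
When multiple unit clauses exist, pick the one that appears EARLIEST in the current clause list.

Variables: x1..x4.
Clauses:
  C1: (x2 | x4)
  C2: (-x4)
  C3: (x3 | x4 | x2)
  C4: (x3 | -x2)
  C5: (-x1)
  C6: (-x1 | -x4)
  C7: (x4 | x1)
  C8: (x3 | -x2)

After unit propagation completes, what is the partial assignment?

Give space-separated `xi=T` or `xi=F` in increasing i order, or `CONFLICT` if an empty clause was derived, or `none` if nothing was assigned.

unit clause [-4] forces x4=F; simplify:
  drop 4 from [2, 4] -> [2]
  drop 4 from [3, 4, 2] -> [3, 2]
  drop 4 from [4, 1] -> [1]
  satisfied 2 clause(s); 6 remain; assigned so far: [4]
unit clause [2] forces x2=T; simplify:
  drop -2 from [3, -2] -> [3]
  drop -2 from [3, -2] -> [3]
  satisfied 2 clause(s); 4 remain; assigned so far: [2, 4]
unit clause [3] forces x3=T; simplify:
  satisfied 2 clause(s); 2 remain; assigned so far: [2, 3, 4]
unit clause [-1] forces x1=F; simplify:
  drop 1 from [1] -> [] (empty!)
  satisfied 1 clause(s); 1 remain; assigned so far: [1, 2, 3, 4]
CONFLICT (empty clause)

Answer: CONFLICT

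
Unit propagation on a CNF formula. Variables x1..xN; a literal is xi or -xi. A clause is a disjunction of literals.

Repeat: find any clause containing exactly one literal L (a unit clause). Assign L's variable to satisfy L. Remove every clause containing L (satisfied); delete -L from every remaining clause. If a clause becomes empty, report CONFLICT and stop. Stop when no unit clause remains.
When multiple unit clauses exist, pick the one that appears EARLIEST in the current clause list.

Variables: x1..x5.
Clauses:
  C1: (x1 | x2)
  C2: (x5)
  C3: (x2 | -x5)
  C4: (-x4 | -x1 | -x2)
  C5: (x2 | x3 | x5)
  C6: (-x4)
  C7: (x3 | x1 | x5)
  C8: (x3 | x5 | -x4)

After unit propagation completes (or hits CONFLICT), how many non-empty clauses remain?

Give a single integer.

unit clause [5] forces x5=T; simplify:
  drop -5 from [2, -5] -> [2]
  satisfied 4 clause(s); 4 remain; assigned so far: [5]
unit clause [2] forces x2=T; simplify:
  drop -2 from [-4, -1, -2] -> [-4, -1]
  satisfied 2 clause(s); 2 remain; assigned so far: [2, 5]
unit clause [-4] forces x4=F; simplify:
  satisfied 2 clause(s); 0 remain; assigned so far: [2, 4, 5]

Answer: 0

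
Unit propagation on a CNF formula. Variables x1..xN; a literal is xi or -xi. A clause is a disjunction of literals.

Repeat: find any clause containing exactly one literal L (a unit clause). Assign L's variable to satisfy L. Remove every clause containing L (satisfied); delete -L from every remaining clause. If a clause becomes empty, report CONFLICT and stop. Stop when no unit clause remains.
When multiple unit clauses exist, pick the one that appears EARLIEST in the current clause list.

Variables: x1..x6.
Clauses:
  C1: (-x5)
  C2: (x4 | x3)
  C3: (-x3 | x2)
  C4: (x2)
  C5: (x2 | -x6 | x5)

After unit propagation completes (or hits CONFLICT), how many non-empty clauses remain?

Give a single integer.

unit clause [-5] forces x5=F; simplify:
  drop 5 from [2, -6, 5] -> [2, -6]
  satisfied 1 clause(s); 4 remain; assigned so far: [5]
unit clause [2] forces x2=T; simplify:
  satisfied 3 clause(s); 1 remain; assigned so far: [2, 5]

Answer: 1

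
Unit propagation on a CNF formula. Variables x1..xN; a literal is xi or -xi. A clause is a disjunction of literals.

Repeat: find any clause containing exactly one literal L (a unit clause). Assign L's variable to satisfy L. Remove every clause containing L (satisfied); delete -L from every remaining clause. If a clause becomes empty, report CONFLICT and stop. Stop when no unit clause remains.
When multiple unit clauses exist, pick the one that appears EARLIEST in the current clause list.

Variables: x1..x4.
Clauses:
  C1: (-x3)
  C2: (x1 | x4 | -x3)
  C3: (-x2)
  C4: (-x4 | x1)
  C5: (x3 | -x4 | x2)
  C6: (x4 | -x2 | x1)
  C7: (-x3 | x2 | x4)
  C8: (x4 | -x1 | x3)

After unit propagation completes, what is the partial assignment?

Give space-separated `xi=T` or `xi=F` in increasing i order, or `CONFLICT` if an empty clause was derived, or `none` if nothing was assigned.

Answer: x1=F x2=F x3=F x4=F

Derivation:
unit clause [-3] forces x3=F; simplify:
  drop 3 from [3, -4, 2] -> [-4, 2]
  drop 3 from [4, -1, 3] -> [4, -1]
  satisfied 3 clause(s); 5 remain; assigned so far: [3]
unit clause [-2] forces x2=F; simplify:
  drop 2 from [-4, 2] -> [-4]
  satisfied 2 clause(s); 3 remain; assigned so far: [2, 3]
unit clause [-4] forces x4=F; simplify:
  drop 4 from [4, -1] -> [-1]
  satisfied 2 clause(s); 1 remain; assigned so far: [2, 3, 4]
unit clause [-1] forces x1=F; simplify:
  satisfied 1 clause(s); 0 remain; assigned so far: [1, 2, 3, 4]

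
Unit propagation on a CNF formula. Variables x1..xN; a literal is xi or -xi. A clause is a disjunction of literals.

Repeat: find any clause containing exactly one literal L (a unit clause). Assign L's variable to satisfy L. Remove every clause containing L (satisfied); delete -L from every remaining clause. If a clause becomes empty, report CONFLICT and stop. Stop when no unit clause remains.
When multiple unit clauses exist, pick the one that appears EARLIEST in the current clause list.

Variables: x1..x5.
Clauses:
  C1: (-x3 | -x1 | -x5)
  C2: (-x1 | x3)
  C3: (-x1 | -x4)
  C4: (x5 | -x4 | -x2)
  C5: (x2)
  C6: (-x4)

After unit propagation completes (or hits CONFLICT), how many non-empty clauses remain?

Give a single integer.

unit clause [2] forces x2=T; simplify:
  drop -2 from [5, -4, -2] -> [5, -4]
  satisfied 1 clause(s); 5 remain; assigned so far: [2]
unit clause [-4] forces x4=F; simplify:
  satisfied 3 clause(s); 2 remain; assigned so far: [2, 4]

Answer: 2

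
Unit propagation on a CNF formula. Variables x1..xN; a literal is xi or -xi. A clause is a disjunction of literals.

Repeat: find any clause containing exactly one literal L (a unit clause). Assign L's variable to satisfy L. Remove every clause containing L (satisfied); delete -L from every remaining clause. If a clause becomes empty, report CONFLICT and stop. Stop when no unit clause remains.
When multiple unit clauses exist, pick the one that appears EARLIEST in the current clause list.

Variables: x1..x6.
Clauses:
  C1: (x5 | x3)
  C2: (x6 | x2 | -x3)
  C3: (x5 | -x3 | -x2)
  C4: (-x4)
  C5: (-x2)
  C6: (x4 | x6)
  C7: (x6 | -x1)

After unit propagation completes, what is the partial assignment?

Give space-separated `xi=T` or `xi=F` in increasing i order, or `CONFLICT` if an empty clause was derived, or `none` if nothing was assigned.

Answer: x2=F x4=F x6=T

Derivation:
unit clause [-4] forces x4=F; simplify:
  drop 4 from [4, 6] -> [6]
  satisfied 1 clause(s); 6 remain; assigned so far: [4]
unit clause [-2] forces x2=F; simplify:
  drop 2 from [6, 2, -3] -> [6, -3]
  satisfied 2 clause(s); 4 remain; assigned so far: [2, 4]
unit clause [6] forces x6=T; simplify:
  satisfied 3 clause(s); 1 remain; assigned so far: [2, 4, 6]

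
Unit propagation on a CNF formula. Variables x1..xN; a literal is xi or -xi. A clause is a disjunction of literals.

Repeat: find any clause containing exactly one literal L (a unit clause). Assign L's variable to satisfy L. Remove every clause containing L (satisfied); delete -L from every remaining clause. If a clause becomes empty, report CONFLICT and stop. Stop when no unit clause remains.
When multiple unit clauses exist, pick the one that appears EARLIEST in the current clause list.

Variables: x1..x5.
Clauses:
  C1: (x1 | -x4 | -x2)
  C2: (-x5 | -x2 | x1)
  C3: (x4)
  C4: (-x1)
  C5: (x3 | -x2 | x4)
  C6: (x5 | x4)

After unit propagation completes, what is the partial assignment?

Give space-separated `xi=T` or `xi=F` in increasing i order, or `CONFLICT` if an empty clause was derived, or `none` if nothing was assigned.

unit clause [4] forces x4=T; simplify:
  drop -4 from [1, -4, -2] -> [1, -2]
  satisfied 3 clause(s); 3 remain; assigned so far: [4]
unit clause [-1] forces x1=F; simplify:
  drop 1 from [1, -2] -> [-2]
  drop 1 from [-5, -2, 1] -> [-5, -2]
  satisfied 1 clause(s); 2 remain; assigned so far: [1, 4]
unit clause [-2] forces x2=F; simplify:
  satisfied 2 clause(s); 0 remain; assigned so far: [1, 2, 4]

Answer: x1=F x2=F x4=T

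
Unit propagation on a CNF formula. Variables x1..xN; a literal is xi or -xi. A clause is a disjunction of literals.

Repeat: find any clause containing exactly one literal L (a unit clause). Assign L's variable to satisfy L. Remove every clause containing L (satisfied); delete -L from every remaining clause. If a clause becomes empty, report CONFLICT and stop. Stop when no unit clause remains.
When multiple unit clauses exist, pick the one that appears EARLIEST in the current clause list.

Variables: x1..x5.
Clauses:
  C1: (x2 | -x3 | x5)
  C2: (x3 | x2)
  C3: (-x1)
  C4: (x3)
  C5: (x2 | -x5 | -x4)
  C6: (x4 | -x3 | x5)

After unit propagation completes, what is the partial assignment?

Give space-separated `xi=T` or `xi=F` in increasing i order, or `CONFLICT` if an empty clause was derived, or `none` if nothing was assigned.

unit clause [-1] forces x1=F; simplify:
  satisfied 1 clause(s); 5 remain; assigned so far: [1]
unit clause [3] forces x3=T; simplify:
  drop -3 from [2, -3, 5] -> [2, 5]
  drop -3 from [4, -3, 5] -> [4, 5]
  satisfied 2 clause(s); 3 remain; assigned so far: [1, 3]

Answer: x1=F x3=T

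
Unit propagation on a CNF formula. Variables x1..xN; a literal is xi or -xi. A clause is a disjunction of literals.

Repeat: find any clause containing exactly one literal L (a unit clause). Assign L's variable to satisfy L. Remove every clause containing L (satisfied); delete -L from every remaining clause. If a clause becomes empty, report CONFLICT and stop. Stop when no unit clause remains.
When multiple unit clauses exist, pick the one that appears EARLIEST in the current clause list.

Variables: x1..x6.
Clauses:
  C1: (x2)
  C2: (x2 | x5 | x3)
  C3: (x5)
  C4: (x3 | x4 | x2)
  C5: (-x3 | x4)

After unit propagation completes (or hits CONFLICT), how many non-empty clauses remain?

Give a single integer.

Answer: 1

Derivation:
unit clause [2] forces x2=T; simplify:
  satisfied 3 clause(s); 2 remain; assigned so far: [2]
unit clause [5] forces x5=T; simplify:
  satisfied 1 clause(s); 1 remain; assigned so far: [2, 5]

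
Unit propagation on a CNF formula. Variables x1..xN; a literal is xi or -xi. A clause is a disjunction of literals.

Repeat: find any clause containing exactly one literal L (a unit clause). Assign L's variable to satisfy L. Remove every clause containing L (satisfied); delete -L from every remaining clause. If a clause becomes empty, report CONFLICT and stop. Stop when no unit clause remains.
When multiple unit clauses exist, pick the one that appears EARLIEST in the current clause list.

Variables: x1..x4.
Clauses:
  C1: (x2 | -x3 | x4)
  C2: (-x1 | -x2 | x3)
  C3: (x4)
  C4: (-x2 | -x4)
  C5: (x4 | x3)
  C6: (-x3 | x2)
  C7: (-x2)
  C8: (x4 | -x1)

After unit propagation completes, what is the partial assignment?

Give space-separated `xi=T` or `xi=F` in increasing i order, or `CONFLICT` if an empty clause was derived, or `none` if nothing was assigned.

unit clause [4] forces x4=T; simplify:
  drop -4 from [-2, -4] -> [-2]
  satisfied 4 clause(s); 4 remain; assigned so far: [4]
unit clause [-2] forces x2=F; simplify:
  drop 2 from [-3, 2] -> [-3]
  satisfied 3 clause(s); 1 remain; assigned so far: [2, 4]
unit clause [-3] forces x3=F; simplify:
  satisfied 1 clause(s); 0 remain; assigned so far: [2, 3, 4]

Answer: x2=F x3=F x4=T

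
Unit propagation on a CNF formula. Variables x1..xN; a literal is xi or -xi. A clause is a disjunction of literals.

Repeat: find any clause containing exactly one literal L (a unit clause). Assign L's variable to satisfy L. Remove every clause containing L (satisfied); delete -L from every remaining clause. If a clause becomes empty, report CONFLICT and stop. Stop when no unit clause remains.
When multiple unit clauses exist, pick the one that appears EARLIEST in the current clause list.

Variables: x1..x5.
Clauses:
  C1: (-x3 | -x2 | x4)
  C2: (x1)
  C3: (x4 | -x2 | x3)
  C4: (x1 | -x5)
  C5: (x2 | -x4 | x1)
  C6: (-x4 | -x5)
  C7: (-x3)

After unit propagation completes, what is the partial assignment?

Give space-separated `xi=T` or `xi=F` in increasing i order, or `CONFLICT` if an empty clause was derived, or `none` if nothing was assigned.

unit clause [1] forces x1=T; simplify:
  satisfied 3 clause(s); 4 remain; assigned so far: [1]
unit clause [-3] forces x3=F; simplify:
  drop 3 from [4, -2, 3] -> [4, -2]
  satisfied 2 clause(s); 2 remain; assigned so far: [1, 3]

Answer: x1=T x3=F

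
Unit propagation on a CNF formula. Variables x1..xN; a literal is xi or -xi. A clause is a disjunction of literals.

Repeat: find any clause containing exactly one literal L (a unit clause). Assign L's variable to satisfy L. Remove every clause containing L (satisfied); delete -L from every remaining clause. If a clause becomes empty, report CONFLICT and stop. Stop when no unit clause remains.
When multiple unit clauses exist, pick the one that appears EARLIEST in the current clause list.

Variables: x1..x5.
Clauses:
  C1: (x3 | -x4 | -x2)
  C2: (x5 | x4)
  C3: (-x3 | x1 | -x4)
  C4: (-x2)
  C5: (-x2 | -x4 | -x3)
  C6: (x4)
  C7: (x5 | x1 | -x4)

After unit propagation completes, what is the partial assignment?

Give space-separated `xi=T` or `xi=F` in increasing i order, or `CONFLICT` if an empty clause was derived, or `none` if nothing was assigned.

Answer: x2=F x4=T

Derivation:
unit clause [-2] forces x2=F; simplify:
  satisfied 3 clause(s); 4 remain; assigned so far: [2]
unit clause [4] forces x4=T; simplify:
  drop -4 from [-3, 1, -4] -> [-3, 1]
  drop -4 from [5, 1, -4] -> [5, 1]
  satisfied 2 clause(s); 2 remain; assigned so far: [2, 4]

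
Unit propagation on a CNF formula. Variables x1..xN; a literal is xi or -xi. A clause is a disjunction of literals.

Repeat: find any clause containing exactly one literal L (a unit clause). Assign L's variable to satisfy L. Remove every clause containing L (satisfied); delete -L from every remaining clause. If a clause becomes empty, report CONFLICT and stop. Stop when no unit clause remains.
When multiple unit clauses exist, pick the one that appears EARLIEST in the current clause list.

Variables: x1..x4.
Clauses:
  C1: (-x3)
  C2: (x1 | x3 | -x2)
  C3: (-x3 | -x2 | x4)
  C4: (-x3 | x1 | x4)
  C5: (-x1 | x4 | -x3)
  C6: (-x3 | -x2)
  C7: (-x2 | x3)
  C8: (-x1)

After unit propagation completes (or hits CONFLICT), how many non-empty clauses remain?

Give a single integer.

Answer: 0

Derivation:
unit clause [-3] forces x3=F; simplify:
  drop 3 from [1, 3, -2] -> [1, -2]
  drop 3 from [-2, 3] -> [-2]
  satisfied 5 clause(s); 3 remain; assigned so far: [3]
unit clause [-2] forces x2=F; simplify:
  satisfied 2 clause(s); 1 remain; assigned so far: [2, 3]
unit clause [-1] forces x1=F; simplify:
  satisfied 1 clause(s); 0 remain; assigned so far: [1, 2, 3]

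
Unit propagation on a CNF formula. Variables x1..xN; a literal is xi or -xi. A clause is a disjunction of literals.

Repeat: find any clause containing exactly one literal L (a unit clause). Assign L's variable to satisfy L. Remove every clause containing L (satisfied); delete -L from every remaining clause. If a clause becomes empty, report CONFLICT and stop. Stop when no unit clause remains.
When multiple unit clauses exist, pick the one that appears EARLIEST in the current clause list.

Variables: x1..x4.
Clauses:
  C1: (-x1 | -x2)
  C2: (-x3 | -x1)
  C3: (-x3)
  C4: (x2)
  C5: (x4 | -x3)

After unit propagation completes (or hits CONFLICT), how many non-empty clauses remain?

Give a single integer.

Answer: 0

Derivation:
unit clause [-3] forces x3=F; simplify:
  satisfied 3 clause(s); 2 remain; assigned so far: [3]
unit clause [2] forces x2=T; simplify:
  drop -2 from [-1, -2] -> [-1]
  satisfied 1 clause(s); 1 remain; assigned so far: [2, 3]
unit clause [-1] forces x1=F; simplify:
  satisfied 1 clause(s); 0 remain; assigned so far: [1, 2, 3]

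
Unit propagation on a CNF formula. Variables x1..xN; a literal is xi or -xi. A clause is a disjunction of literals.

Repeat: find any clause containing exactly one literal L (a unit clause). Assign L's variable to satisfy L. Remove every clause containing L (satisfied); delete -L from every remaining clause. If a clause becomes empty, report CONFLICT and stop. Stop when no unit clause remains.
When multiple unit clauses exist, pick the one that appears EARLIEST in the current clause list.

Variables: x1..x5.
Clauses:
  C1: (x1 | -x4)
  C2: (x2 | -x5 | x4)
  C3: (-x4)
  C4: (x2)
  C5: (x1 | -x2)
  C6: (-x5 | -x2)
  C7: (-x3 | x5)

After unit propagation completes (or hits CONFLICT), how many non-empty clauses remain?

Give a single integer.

Answer: 0

Derivation:
unit clause [-4] forces x4=F; simplify:
  drop 4 from [2, -5, 4] -> [2, -5]
  satisfied 2 clause(s); 5 remain; assigned so far: [4]
unit clause [2] forces x2=T; simplify:
  drop -2 from [1, -2] -> [1]
  drop -2 from [-5, -2] -> [-5]
  satisfied 2 clause(s); 3 remain; assigned so far: [2, 4]
unit clause [1] forces x1=T; simplify:
  satisfied 1 clause(s); 2 remain; assigned so far: [1, 2, 4]
unit clause [-5] forces x5=F; simplify:
  drop 5 from [-3, 5] -> [-3]
  satisfied 1 clause(s); 1 remain; assigned so far: [1, 2, 4, 5]
unit clause [-3] forces x3=F; simplify:
  satisfied 1 clause(s); 0 remain; assigned so far: [1, 2, 3, 4, 5]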